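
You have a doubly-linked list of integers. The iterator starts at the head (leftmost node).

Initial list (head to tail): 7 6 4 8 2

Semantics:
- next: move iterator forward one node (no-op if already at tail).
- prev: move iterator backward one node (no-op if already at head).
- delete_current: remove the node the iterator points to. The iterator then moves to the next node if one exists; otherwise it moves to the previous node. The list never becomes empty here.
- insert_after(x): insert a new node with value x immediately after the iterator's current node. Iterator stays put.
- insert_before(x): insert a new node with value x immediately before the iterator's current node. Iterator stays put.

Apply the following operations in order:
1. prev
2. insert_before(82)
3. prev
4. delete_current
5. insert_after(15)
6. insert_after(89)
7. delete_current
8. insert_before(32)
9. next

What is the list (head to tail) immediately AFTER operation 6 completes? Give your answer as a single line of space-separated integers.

Answer: 7 89 15 6 4 8 2

Derivation:
After 1 (prev): list=[7, 6, 4, 8, 2] cursor@7
After 2 (insert_before(82)): list=[82, 7, 6, 4, 8, 2] cursor@7
After 3 (prev): list=[82, 7, 6, 4, 8, 2] cursor@82
After 4 (delete_current): list=[7, 6, 4, 8, 2] cursor@7
After 5 (insert_after(15)): list=[7, 15, 6, 4, 8, 2] cursor@7
After 6 (insert_after(89)): list=[7, 89, 15, 6, 4, 8, 2] cursor@7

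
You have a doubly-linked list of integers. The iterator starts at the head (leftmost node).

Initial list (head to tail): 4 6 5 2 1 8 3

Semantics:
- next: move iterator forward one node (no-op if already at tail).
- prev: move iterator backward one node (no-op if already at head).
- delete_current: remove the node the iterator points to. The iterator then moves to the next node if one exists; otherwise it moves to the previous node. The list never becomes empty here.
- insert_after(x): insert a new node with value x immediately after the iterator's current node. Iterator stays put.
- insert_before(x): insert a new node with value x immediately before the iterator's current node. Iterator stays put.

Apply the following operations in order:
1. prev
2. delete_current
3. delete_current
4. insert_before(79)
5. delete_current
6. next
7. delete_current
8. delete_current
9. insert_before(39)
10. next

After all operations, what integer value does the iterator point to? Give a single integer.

After 1 (prev): list=[4, 6, 5, 2, 1, 8, 3] cursor@4
After 2 (delete_current): list=[6, 5, 2, 1, 8, 3] cursor@6
After 3 (delete_current): list=[5, 2, 1, 8, 3] cursor@5
After 4 (insert_before(79)): list=[79, 5, 2, 1, 8, 3] cursor@5
After 5 (delete_current): list=[79, 2, 1, 8, 3] cursor@2
After 6 (next): list=[79, 2, 1, 8, 3] cursor@1
After 7 (delete_current): list=[79, 2, 8, 3] cursor@8
After 8 (delete_current): list=[79, 2, 3] cursor@3
After 9 (insert_before(39)): list=[79, 2, 39, 3] cursor@3
After 10 (next): list=[79, 2, 39, 3] cursor@3

Answer: 3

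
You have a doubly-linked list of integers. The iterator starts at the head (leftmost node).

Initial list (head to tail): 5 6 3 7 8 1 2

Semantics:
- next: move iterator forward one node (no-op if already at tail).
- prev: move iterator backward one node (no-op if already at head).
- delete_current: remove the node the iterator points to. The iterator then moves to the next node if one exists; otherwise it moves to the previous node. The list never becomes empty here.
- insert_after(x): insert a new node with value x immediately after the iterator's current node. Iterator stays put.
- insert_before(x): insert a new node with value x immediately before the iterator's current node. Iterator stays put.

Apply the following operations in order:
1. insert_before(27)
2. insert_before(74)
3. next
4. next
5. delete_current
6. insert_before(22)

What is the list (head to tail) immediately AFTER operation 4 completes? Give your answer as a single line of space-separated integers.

After 1 (insert_before(27)): list=[27, 5, 6, 3, 7, 8, 1, 2] cursor@5
After 2 (insert_before(74)): list=[27, 74, 5, 6, 3, 7, 8, 1, 2] cursor@5
After 3 (next): list=[27, 74, 5, 6, 3, 7, 8, 1, 2] cursor@6
After 4 (next): list=[27, 74, 5, 6, 3, 7, 8, 1, 2] cursor@3

Answer: 27 74 5 6 3 7 8 1 2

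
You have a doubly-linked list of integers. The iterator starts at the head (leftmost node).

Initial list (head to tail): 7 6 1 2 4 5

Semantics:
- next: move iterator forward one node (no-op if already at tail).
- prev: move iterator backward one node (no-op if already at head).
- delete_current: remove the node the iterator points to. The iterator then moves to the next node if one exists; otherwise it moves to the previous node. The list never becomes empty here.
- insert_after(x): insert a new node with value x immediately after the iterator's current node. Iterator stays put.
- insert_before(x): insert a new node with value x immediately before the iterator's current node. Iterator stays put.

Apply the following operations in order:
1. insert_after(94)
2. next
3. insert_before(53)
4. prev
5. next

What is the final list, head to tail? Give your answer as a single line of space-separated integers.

Answer: 7 53 94 6 1 2 4 5

Derivation:
After 1 (insert_after(94)): list=[7, 94, 6, 1, 2, 4, 5] cursor@7
After 2 (next): list=[7, 94, 6, 1, 2, 4, 5] cursor@94
After 3 (insert_before(53)): list=[7, 53, 94, 6, 1, 2, 4, 5] cursor@94
After 4 (prev): list=[7, 53, 94, 6, 1, 2, 4, 5] cursor@53
After 5 (next): list=[7, 53, 94, 6, 1, 2, 4, 5] cursor@94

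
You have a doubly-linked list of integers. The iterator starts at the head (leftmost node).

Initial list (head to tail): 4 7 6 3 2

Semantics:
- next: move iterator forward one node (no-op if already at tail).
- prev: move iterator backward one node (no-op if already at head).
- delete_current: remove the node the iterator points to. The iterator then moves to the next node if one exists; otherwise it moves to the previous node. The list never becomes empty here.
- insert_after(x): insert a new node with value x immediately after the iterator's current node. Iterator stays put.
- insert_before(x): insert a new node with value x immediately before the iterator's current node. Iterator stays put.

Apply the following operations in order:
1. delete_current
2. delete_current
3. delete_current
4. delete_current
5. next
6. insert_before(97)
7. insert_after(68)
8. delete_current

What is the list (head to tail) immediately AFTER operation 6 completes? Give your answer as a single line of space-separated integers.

After 1 (delete_current): list=[7, 6, 3, 2] cursor@7
After 2 (delete_current): list=[6, 3, 2] cursor@6
After 3 (delete_current): list=[3, 2] cursor@3
After 4 (delete_current): list=[2] cursor@2
After 5 (next): list=[2] cursor@2
After 6 (insert_before(97)): list=[97, 2] cursor@2

Answer: 97 2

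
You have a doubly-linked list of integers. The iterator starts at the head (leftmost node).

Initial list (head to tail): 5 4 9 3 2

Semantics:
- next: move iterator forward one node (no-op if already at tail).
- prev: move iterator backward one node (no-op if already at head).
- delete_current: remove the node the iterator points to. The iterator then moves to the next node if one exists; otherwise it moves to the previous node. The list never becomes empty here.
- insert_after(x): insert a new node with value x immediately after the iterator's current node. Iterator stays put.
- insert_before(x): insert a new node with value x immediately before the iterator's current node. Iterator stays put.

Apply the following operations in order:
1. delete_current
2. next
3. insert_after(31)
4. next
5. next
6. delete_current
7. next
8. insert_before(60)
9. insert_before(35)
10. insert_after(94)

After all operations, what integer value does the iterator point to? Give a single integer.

After 1 (delete_current): list=[4, 9, 3, 2] cursor@4
After 2 (next): list=[4, 9, 3, 2] cursor@9
After 3 (insert_after(31)): list=[4, 9, 31, 3, 2] cursor@9
After 4 (next): list=[4, 9, 31, 3, 2] cursor@31
After 5 (next): list=[4, 9, 31, 3, 2] cursor@3
After 6 (delete_current): list=[4, 9, 31, 2] cursor@2
After 7 (next): list=[4, 9, 31, 2] cursor@2
After 8 (insert_before(60)): list=[4, 9, 31, 60, 2] cursor@2
After 9 (insert_before(35)): list=[4, 9, 31, 60, 35, 2] cursor@2
After 10 (insert_after(94)): list=[4, 9, 31, 60, 35, 2, 94] cursor@2

Answer: 2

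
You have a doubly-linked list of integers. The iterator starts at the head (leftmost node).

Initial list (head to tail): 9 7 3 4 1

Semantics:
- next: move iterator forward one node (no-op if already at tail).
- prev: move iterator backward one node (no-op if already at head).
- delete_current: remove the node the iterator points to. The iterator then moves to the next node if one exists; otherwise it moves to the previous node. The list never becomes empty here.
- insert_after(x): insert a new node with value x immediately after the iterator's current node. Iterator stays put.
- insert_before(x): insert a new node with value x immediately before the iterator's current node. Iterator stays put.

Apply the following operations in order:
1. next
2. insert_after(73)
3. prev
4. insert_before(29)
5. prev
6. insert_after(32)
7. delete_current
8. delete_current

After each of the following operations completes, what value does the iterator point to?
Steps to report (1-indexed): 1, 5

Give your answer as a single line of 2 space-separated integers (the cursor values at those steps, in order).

After 1 (next): list=[9, 7, 3, 4, 1] cursor@7
After 2 (insert_after(73)): list=[9, 7, 73, 3, 4, 1] cursor@7
After 3 (prev): list=[9, 7, 73, 3, 4, 1] cursor@9
After 4 (insert_before(29)): list=[29, 9, 7, 73, 3, 4, 1] cursor@9
After 5 (prev): list=[29, 9, 7, 73, 3, 4, 1] cursor@29
After 6 (insert_after(32)): list=[29, 32, 9, 7, 73, 3, 4, 1] cursor@29
After 7 (delete_current): list=[32, 9, 7, 73, 3, 4, 1] cursor@32
After 8 (delete_current): list=[9, 7, 73, 3, 4, 1] cursor@9

Answer: 7 29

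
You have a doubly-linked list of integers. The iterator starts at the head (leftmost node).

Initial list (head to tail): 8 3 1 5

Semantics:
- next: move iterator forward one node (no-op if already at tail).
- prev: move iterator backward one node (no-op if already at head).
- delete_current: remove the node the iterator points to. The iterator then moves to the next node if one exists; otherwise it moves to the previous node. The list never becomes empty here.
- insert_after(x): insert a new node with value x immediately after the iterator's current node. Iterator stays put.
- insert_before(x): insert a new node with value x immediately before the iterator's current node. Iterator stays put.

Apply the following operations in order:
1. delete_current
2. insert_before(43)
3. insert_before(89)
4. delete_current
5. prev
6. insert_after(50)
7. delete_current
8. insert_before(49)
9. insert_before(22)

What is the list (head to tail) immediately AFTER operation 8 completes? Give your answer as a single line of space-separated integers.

Answer: 43 49 50 1 5

Derivation:
After 1 (delete_current): list=[3, 1, 5] cursor@3
After 2 (insert_before(43)): list=[43, 3, 1, 5] cursor@3
After 3 (insert_before(89)): list=[43, 89, 3, 1, 5] cursor@3
After 4 (delete_current): list=[43, 89, 1, 5] cursor@1
After 5 (prev): list=[43, 89, 1, 5] cursor@89
After 6 (insert_after(50)): list=[43, 89, 50, 1, 5] cursor@89
After 7 (delete_current): list=[43, 50, 1, 5] cursor@50
After 8 (insert_before(49)): list=[43, 49, 50, 1, 5] cursor@50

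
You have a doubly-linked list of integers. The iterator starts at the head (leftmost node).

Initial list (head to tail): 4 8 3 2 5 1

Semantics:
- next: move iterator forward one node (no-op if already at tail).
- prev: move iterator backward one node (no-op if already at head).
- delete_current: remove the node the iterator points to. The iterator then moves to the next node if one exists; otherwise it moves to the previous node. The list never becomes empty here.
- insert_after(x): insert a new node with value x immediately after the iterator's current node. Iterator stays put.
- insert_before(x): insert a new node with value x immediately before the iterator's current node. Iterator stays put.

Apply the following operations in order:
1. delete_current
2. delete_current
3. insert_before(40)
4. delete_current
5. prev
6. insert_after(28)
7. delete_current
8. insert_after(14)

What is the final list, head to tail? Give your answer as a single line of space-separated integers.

Answer: 28 14 2 5 1

Derivation:
After 1 (delete_current): list=[8, 3, 2, 5, 1] cursor@8
After 2 (delete_current): list=[3, 2, 5, 1] cursor@3
After 3 (insert_before(40)): list=[40, 3, 2, 5, 1] cursor@3
After 4 (delete_current): list=[40, 2, 5, 1] cursor@2
After 5 (prev): list=[40, 2, 5, 1] cursor@40
After 6 (insert_after(28)): list=[40, 28, 2, 5, 1] cursor@40
After 7 (delete_current): list=[28, 2, 5, 1] cursor@28
After 8 (insert_after(14)): list=[28, 14, 2, 5, 1] cursor@28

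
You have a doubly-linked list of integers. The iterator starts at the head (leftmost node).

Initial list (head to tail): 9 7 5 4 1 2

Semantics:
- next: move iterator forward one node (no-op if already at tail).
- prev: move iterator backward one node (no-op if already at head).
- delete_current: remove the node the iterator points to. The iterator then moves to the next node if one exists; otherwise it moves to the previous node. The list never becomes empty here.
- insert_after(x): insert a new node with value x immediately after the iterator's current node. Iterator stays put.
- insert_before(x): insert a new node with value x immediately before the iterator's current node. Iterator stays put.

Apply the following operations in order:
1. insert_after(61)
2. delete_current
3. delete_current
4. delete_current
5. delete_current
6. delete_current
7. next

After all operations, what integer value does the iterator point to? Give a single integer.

Answer: 2

Derivation:
After 1 (insert_after(61)): list=[9, 61, 7, 5, 4, 1, 2] cursor@9
After 2 (delete_current): list=[61, 7, 5, 4, 1, 2] cursor@61
After 3 (delete_current): list=[7, 5, 4, 1, 2] cursor@7
After 4 (delete_current): list=[5, 4, 1, 2] cursor@5
After 5 (delete_current): list=[4, 1, 2] cursor@4
After 6 (delete_current): list=[1, 2] cursor@1
After 7 (next): list=[1, 2] cursor@2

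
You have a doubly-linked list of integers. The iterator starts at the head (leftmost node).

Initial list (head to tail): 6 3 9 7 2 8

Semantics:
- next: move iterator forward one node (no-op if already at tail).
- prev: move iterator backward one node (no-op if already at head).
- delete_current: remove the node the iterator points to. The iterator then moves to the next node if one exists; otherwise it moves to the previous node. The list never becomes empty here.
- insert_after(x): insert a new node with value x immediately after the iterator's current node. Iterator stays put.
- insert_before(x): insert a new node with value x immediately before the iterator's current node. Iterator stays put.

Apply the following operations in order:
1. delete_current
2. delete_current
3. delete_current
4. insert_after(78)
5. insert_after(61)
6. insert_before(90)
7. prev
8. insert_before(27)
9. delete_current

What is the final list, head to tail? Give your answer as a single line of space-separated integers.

After 1 (delete_current): list=[3, 9, 7, 2, 8] cursor@3
After 2 (delete_current): list=[9, 7, 2, 8] cursor@9
After 3 (delete_current): list=[7, 2, 8] cursor@7
After 4 (insert_after(78)): list=[7, 78, 2, 8] cursor@7
After 5 (insert_after(61)): list=[7, 61, 78, 2, 8] cursor@7
After 6 (insert_before(90)): list=[90, 7, 61, 78, 2, 8] cursor@7
After 7 (prev): list=[90, 7, 61, 78, 2, 8] cursor@90
After 8 (insert_before(27)): list=[27, 90, 7, 61, 78, 2, 8] cursor@90
After 9 (delete_current): list=[27, 7, 61, 78, 2, 8] cursor@7

Answer: 27 7 61 78 2 8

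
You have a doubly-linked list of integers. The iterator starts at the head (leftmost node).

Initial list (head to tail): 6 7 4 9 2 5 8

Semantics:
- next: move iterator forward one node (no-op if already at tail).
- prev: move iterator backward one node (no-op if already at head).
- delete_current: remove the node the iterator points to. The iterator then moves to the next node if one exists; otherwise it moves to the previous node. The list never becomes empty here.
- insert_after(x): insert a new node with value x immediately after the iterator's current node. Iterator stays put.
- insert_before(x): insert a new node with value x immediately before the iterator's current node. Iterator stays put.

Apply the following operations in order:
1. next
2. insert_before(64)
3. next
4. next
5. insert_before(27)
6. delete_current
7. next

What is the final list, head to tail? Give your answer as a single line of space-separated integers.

Answer: 6 64 7 4 27 2 5 8

Derivation:
After 1 (next): list=[6, 7, 4, 9, 2, 5, 8] cursor@7
After 2 (insert_before(64)): list=[6, 64, 7, 4, 9, 2, 5, 8] cursor@7
After 3 (next): list=[6, 64, 7, 4, 9, 2, 5, 8] cursor@4
After 4 (next): list=[6, 64, 7, 4, 9, 2, 5, 8] cursor@9
After 5 (insert_before(27)): list=[6, 64, 7, 4, 27, 9, 2, 5, 8] cursor@9
After 6 (delete_current): list=[6, 64, 7, 4, 27, 2, 5, 8] cursor@2
After 7 (next): list=[6, 64, 7, 4, 27, 2, 5, 8] cursor@5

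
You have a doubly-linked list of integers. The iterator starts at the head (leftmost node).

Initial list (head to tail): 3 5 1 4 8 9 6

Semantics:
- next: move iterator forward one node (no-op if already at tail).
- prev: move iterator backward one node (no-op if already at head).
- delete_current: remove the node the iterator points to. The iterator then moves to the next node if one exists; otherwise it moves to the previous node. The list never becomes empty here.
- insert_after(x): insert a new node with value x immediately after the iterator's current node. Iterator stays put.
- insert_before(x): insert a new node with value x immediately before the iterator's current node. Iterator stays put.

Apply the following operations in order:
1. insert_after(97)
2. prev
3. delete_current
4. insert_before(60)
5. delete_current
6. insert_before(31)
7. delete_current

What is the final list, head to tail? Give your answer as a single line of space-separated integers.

After 1 (insert_after(97)): list=[3, 97, 5, 1, 4, 8, 9, 6] cursor@3
After 2 (prev): list=[3, 97, 5, 1, 4, 8, 9, 6] cursor@3
After 3 (delete_current): list=[97, 5, 1, 4, 8, 9, 6] cursor@97
After 4 (insert_before(60)): list=[60, 97, 5, 1, 4, 8, 9, 6] cursor@97
After 5 (delete_current): list=[60, 5, 1, 4, 8, 9, 6] cursor@5
After 6 (insert_before(31)): list=[60, 31, 5, 1, 4, 8, 9, 6] cursor@5
After 7 (delete_current): list=[60, 31, 1, 4, 8, 9, 6] cursor@1

Answer: 60 31 1 4 8 9 6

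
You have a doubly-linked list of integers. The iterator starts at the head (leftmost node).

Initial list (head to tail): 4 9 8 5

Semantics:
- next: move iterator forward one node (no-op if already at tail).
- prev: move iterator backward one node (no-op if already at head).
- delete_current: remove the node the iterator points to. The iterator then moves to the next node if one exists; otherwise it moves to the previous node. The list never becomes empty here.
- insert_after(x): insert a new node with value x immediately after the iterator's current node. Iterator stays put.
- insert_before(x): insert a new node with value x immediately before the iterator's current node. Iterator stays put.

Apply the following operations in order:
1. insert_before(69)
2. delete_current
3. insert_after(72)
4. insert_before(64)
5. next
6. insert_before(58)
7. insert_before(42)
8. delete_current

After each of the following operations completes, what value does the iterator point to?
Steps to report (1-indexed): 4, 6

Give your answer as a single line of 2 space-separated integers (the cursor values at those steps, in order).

After 1 (insert_before(69)): list=[69, 4, 9, 8, 5] cursor@4
After 2 (delete_current): list=[69, 9, 8, 5] cursor@9
After 3 (insert_after(72)): list=[69, 9, 72, 8, 5] cursor@9
After 4 (insert_before(64)): list=[69, 64, 9, 72, 8, 5] cursor@9
After 5 (next): list=[69, 64, 9, 72, 8, 5] cursor@72
After 6 (insert_before(58)): list=[69, 64, 9, 58, 72, 8, 5] cursor@72
After 7 (insert_before(42)): list=[69, 64, 9, 58, 42, 72, 8, 5] cursor@72
After 8 (delete_current): list=[69, 64, 9, 58, 42, 8, 5] cursor@8

Answer: 9 72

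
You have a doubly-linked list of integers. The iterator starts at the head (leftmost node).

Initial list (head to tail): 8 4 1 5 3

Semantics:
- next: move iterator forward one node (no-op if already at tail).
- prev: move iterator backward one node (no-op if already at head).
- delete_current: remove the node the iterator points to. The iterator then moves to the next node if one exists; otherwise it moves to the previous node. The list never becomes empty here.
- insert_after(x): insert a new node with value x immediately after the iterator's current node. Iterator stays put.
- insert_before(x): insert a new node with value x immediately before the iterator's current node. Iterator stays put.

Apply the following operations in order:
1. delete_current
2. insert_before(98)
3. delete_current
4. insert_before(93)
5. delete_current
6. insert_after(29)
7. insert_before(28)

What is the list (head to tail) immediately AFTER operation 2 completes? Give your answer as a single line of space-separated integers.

After 1 (delete_current): list=[4, 1, 5, 3] cursor@4
After 2 (insert_before(98)): list=[98, 4, 1, 5, 3] cursor@4

Answer: 98 4 1 5 3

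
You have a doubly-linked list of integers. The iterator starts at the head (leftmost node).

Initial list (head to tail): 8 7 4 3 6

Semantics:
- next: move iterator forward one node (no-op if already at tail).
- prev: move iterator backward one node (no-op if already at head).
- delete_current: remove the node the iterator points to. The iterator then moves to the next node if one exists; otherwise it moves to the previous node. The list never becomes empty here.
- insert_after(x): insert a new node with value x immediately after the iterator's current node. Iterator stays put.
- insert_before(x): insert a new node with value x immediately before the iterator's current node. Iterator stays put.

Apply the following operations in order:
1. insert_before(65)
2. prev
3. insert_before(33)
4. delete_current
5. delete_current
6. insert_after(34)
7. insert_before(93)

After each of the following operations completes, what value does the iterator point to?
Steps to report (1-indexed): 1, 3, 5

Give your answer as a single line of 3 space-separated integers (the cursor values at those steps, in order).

After 1 (insert_before(65)): list=[65, 8, 7, 4, 3, 6] cursor@8
After 2 (prev): list=[65, 8, 7, 4, 3, 6] cursor@65
After 3 (insert_before(33)): list=[33, 65, 8, 7, 4, 3, 6] cursor@65
After 4 (delete_current): list=[33, 8, 7, 4, 3, 6] cursor@8
After 5 (delete_current): list=[33, 7, 4, 3, 6] cursor@7
After 6 (insert_after(34)): list=[33, 7, 34, 4, 3, 6] cursor@7
After 7 (insert_before(93)): list=[33, 93, 7, 34, 4, 3, 6] cursor@7

Answer: 8 65 7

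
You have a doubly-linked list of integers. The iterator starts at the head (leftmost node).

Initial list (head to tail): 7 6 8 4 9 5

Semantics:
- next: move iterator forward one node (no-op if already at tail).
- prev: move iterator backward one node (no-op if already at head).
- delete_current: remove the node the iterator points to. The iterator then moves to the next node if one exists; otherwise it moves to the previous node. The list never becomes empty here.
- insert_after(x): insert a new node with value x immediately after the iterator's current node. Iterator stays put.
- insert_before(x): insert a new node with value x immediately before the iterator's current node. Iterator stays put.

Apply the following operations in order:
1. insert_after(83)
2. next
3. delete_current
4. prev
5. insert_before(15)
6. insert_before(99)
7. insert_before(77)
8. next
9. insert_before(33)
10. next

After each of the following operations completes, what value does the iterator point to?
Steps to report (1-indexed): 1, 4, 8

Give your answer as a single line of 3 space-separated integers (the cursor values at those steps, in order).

Answer: 7 7 6

Derivation:
After 1 (insert_after(83)): list=[7, 83, 6, 8, 4, 9, 5] cursor@7
After 2 (next): list=[7, 83, 6, 8, 4, 9, 5] cursor@83
After 3 (delete_current): list=[7, 6, 8, 4, 9, 5] cursor@6
After 4 (prev): list=[7, 6, 8, 4, 9, 5] cursor@7
After 5 (insert_before(15)): list=[15, 7, 6, 8, 4, 9, 5] cursor@7
After 6 (insert_before(99)): list=[15, 99, 7, 6, 8, 4, 9, 5] cursor@7
After 7 (insert_before(77)): list=[15, 99, 77, 7, 6, 8, 4, 9, 5] cursor@7
After 8 (next): list=[15, 99, 77, 7, 6, 8, 4, 9, 5] cursor@6
After 9 (insert_before(33)): list=[15, 99, 77, 7, 33, 6, 8, 4, 9, 5] cursor@6
After 10 (next): list=[15, 99, 77, 7, 33, 6, 8, 4, 9, 5] cursor@8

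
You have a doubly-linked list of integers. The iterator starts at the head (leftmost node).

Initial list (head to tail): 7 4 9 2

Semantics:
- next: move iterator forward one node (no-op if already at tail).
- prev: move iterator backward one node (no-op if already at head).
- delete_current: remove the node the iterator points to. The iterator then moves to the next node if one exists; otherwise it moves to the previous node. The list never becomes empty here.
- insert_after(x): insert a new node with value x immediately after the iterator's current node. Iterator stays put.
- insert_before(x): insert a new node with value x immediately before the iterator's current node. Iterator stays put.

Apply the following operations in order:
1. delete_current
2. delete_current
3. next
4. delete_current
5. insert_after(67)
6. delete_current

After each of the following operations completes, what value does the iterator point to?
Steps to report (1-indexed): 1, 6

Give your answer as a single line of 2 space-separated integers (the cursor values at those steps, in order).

After 1 (delete_current): list=[4, 9, 2] cursor@4
After 2 (delete_current): list=[9, 2] cursor@9
After 3 (next): list=[9, 2] cursor@2
After 4 (delete_current): list=[9] cursor@9
After 5 (insert_after(67)): list=[9, 67] cursor@9
After 6 (delete_current): list=[67] cursor@67

Answer: 4 67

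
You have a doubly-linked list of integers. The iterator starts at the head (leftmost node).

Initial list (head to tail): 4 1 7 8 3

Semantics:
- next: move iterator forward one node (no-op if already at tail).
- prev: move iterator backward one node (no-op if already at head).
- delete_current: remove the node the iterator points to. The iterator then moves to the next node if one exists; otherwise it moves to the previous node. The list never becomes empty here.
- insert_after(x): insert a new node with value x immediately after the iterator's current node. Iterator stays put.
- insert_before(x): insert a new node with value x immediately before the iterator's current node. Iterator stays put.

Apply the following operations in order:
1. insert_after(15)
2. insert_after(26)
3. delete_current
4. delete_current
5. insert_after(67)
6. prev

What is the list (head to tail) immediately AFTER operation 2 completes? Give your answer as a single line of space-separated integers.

Answer: 4 26 15 1 7 8 3

Derivation:
After 1 (insert_after(15)): list=[4, 15, 1, 7, 8, 3] cursor@4
After 2 (insert_after(26)): list=[4, 26, 15, 1, 7, 8, 3] cursor@4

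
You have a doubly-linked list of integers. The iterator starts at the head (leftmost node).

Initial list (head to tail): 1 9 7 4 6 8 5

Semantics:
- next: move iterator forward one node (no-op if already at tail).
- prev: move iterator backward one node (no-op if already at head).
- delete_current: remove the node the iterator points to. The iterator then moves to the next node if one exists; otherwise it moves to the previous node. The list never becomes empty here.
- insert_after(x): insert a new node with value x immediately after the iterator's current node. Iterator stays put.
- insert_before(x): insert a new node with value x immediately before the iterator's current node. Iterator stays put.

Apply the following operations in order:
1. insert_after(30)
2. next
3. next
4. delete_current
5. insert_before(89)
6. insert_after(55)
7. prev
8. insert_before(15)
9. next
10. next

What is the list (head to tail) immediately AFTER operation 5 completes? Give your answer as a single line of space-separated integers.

After 1 (insert_after(30)): list=[1, 30, 9, 7, 4, 6, 8, 5] cursor@1
After 2 (next): list=[1, 30, 9, 7, 4, 6, 8, 5] cursor@30
After 3 (next): list=[1, 30, 9, 7, 4, 6, 8, 5] cursor@9
After 4 (delete_current): list=[1, 30, 7, 4, 6, 8, 5] cursor@7
After 5 (insert_before(89)): list=[1, 30, 89, 7, 4, 6, 8, 5] cursor@7

Answer: 1 30 89 7 4 6 8 5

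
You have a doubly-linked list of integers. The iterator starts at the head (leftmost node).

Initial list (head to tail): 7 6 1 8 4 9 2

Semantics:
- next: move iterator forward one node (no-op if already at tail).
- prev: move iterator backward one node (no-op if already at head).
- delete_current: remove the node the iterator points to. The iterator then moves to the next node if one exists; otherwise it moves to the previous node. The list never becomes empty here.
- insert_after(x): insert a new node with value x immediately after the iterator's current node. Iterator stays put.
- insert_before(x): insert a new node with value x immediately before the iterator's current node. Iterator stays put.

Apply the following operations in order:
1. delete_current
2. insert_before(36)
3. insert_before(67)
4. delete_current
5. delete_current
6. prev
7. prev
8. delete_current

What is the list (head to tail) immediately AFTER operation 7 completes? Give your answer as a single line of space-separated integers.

After 1 (delete_current): list=[6, 1, 8, 4, 9, 2] cursor@6
After 2 (insert_before(36)): list=[36, 6, 1, 8, 4, 9, 2] cursor@6
After 3 (insert_before(67)): list=[36, 67, 6, 1, 8, 4, 9, 2] cursor@6
After 4 (delete_current): list=[36, 67, 1, 8, 4, 9, 2] cursor@1
After 5 (delete_current): list=[36, 67, 8, 4, 9, 2] cursor@8
After 6 (prev): list=[36, 67, 8, 4, 9, 2] cursor@67
After 7 (prev): list=[36, 67, 8, 4, 9, 2] cursor@36

Answer: 36 67 8 4 9 2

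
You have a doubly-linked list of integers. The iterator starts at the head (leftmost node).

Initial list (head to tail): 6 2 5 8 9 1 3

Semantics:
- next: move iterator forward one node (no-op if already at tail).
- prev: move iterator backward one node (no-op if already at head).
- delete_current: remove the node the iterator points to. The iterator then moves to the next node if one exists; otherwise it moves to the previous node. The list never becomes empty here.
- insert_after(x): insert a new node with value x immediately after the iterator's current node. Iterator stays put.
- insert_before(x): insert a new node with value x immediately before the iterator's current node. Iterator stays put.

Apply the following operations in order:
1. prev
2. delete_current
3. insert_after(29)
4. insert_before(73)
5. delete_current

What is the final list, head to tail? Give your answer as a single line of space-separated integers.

After 1 (prev): list=[6, 2, 5, 8, 9, 1, 3] cursor@6
After 2 (delete_current): list=[2, 5, 8, 9, 1, 3] cursor@2
After 3 (insert_after(29)): list=[2, 29, 5, 8, 9, 1, 3] cursor@2
After 4 (insert_before(73)): list=[73, 2, 29, 5, 8, 9, 1, 3] cursor@2
After 5 (delete_current): list=[73, 29, 5, 8, 9, 1, 3] cursor@29

Answer: 73 29 5 8 9 1 3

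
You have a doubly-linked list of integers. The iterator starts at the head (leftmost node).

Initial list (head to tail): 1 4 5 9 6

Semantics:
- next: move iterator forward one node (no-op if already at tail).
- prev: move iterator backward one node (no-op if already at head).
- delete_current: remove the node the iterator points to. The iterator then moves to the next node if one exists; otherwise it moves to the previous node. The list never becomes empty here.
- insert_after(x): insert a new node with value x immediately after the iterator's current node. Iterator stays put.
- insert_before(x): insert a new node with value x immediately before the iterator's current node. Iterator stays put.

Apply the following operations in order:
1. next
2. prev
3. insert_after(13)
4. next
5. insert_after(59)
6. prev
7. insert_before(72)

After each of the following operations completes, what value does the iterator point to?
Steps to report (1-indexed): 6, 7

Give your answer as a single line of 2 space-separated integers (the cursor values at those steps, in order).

After 1 (next): list=[1, 4, 5, 9, 6] cursor@4
After 2 (prev): list=[1, 4, 5, 9, 6] cursor@1
After 3 (insert_after(13)): list=[1, 13, 4, 5, 9, 6] cursor@1
After 4 (next): list=[1, 13, 4, 5, 9, 6] cursor@13
After 5 (insert_after(59)): list=[1, 13, 59, 4, 5, 9, 6] cursor@13
After 6 (prev): list=[1, 13, 59, 4, 5, 9, 6] cursor@1
After 7 (insert_before(72)): list=[72, 1, 13, 59, 4, 5, 9, 6] cursor@1

Answer: 1 1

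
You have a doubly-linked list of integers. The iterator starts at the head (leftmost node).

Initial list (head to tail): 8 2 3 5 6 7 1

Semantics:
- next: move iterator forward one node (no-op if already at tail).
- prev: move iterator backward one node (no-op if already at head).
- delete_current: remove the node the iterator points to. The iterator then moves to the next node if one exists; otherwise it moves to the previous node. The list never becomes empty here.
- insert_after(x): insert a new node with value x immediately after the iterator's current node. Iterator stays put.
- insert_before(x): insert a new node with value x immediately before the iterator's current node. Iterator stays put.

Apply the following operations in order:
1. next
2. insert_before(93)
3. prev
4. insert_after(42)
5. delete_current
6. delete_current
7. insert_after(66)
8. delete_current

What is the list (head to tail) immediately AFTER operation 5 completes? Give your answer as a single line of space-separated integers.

After 1 (next): list=[8, 2, 3, 5, 6, 7, 1] cursor@2
After 2 (insert_before(93)): list=[8, 93, 2, 3, 5, 6, 7, 1] cursor@2
After 3 (prev): list=[8, 93, 2, 3, 5, 6, 7, 1] cursor@93
After 4 (insert_after(42)): list=[8, 93, 42, 2, 3, 5, 6, 7, 1] cursor@93
After 5 (delete_current): list=[8, 42, 2, 3, 5, 6, 7, 1] cursor@42

Answer: 8 42 2 3 5 6 7 1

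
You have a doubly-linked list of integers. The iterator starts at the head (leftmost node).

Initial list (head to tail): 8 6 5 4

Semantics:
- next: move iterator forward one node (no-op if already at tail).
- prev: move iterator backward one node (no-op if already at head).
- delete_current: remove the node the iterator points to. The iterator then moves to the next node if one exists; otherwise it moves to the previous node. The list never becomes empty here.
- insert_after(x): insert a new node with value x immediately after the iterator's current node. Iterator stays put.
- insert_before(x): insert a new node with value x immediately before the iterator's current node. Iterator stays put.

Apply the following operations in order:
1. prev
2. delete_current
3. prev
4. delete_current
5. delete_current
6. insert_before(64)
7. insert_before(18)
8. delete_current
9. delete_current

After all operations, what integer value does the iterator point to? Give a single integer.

After 1 (prev): list=[8, 6, 5, 4] cursor@8
After 2 (delete_current): list=[6, 5, 4] cursor@6
After 3 (prev): list=[6, 5, 4] cursor@6
After 4 (delete_current): list=[5, 4] cursor@5
After 5 (delete_current): list=[4] cursor@4
After 6 (insert_before(64)): list=[64, 4] cursor@4
After 7 (insert_before(18)): list=[64, 18, 4] cursor@4
After 8 (delete_current): list=[64, 18] cursor@18
After 9 (delete_current): list=[64] cursor@64

Answer: 64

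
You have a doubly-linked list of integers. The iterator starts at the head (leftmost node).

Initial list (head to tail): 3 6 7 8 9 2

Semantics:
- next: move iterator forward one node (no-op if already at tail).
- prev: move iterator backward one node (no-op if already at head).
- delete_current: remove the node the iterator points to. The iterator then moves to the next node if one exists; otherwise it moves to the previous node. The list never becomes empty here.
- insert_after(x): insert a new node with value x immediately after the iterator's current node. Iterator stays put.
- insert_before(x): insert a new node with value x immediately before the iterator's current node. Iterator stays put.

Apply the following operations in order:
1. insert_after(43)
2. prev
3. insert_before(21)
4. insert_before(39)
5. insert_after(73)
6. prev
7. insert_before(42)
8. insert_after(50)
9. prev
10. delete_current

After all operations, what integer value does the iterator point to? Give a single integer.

Answer: 39

Derivation:
After 1 (insert_after(43)): list=[3, 43, 6, 7, 8, 9, 2] cursor@3
After 2 (prev): list=[3, 43, 6, 7, 8, 9, 2] cursor@3
After 3 (insert_before(21)): list=[21, 3, 43, 6, 7, 8, 9, 2] cursor@3
After 4 (insert_before(39)): list=[21, 39, 3, 43, 6, 7, 8, 9, 2] cursor@3
After 5 (insert_after(73)): list=[21, 39, 3, 73, 43, 6, 7, 8, 9, 2] cursor@3
After 6 (prev): list=[21, 39, 3, 73, 43, 6, 7, 8, 9, 2] cursor@39
After 7 (insert_before(42)): list=[21, 42, 39, 3, 73, 43, 6, 7, 8, 9, 2] cursor@39
After 8 (insert_after(50)): list=[21, 42, 39, 50, 3, 73, 43, 6, 7, 8, 9, 2] cursor@39
After 9 (prev): list=[21, 42, 39, 50, 3, 73, 43, 6, 7, 8, 9, 2] cursor@42
After 10 (delete_current): list=[21, 39, 50, 3, 73, 43, 6, 7, 8, 9, 2] cursor@39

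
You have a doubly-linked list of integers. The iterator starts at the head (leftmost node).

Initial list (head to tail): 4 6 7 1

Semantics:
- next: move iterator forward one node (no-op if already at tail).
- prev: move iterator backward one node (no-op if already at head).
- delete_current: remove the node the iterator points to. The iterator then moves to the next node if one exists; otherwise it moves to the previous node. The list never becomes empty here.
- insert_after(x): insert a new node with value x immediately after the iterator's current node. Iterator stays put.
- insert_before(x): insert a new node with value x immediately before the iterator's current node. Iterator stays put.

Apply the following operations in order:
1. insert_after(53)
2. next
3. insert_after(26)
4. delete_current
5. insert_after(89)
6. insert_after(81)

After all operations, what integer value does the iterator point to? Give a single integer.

After 1 (insert_after(53)): list=[4, 53, 6, 7, 1] cursor@4
After 2 (next): list=[4, 53, 6, 7, 1] cursor@53
After 3 (insert_after(26)): list=[4, 53, 26, 6, 7, 1] cursor@53
After 4 (delete_current): list=[4, 26, 6, 7, 1] cursor@26
After 5 (insert_after(89)): list=[4, 26, 89, 6, 7, 1] cursor@26
After 6 (insert_after(81)): list=[4, 26, 81, 89, 6, 7, 1] cursor@26

Answer: 26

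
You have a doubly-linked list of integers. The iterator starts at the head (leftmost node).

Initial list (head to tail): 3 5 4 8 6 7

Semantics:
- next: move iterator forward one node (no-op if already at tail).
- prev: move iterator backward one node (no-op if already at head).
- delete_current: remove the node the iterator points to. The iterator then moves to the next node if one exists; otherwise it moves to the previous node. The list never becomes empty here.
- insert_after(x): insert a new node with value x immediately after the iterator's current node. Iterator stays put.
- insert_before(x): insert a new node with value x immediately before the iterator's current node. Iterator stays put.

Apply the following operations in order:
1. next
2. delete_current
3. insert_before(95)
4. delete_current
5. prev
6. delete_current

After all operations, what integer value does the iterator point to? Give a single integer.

After 1 (next): list=[3, 5, 4, 8, 6, 7] cursor@5
After 2 (delete_current): list=[3, 4, 8, 6, 7] cursor@4
After 3 (insert_before(95)): list=[3, 95, 4, 8, 6, 7] cursor@4
After 4 (delete_current): list=[3, 95, 8, 6, 7] cursor@8
After 5 (prev): list=[3, 95, 8, 6, 7] cursor@95
After 6 (delete_current): list=[3, 8, 6, 7] cursor@8

Answer: 8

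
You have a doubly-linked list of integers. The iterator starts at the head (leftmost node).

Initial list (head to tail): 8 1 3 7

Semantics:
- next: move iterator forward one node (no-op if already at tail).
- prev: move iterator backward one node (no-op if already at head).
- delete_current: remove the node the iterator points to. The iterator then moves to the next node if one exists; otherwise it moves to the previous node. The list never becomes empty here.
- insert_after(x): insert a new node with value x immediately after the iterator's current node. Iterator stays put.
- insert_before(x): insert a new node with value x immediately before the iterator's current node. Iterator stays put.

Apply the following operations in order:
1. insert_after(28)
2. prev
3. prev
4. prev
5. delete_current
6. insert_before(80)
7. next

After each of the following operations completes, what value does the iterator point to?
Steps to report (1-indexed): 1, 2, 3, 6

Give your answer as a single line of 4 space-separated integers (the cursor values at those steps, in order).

Answer: 8 8 8 28

Derivation:
After 1 (insert_after(28)): list=[8, 28, 1, 3, 7] cursor@8
After 2 (prev): list=[8, 28, 1, 3, 7] cursor@8
After 3 (prev): list=[8, 28, 1, 3, 7] cursor@8
After 4 (prev): list=[8, 28, 1, 3, 7] cursor@8
After 5 (delete_current): list=[28, 1, 3, 7] cursor@28
After 6 (insert_before(80)): list=[80, 28, 1, 3, 7] cursor@28
After 7 (next): list=[80, 28, 1, 3, 7] cursor@1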